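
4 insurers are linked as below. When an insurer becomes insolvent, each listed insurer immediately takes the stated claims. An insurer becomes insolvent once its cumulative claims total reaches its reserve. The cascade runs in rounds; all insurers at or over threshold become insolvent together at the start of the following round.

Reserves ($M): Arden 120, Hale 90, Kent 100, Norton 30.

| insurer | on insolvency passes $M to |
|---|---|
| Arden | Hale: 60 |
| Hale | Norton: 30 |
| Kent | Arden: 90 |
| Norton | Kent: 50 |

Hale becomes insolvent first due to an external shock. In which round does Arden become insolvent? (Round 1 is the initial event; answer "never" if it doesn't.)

never

Round 1 — Hale becomes insolvent (initial).
  Norton: +30 → 30 ≥ 30
Round 2 — Norton becomes insolvent.
  Kent: +50 → 50 < 100
No further insolvencies.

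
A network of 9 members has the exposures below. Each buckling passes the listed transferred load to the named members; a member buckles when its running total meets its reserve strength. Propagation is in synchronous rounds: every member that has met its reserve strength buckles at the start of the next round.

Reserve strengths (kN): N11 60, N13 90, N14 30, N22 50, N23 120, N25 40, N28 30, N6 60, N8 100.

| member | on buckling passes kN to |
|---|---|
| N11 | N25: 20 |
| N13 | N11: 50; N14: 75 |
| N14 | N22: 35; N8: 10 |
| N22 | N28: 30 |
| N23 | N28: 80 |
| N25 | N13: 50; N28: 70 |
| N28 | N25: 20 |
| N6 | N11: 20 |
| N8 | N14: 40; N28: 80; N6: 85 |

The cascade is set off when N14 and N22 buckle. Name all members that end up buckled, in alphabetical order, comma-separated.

N14, N22, N28

Round 1 — N14, N22 buckle (initial).
  N28: +30 → 30 ≥ 30
  N8: +10 → 10 < 100
Round 2 — N28 buckles.
  N25: +20 → 20 < 40
No further bucklings.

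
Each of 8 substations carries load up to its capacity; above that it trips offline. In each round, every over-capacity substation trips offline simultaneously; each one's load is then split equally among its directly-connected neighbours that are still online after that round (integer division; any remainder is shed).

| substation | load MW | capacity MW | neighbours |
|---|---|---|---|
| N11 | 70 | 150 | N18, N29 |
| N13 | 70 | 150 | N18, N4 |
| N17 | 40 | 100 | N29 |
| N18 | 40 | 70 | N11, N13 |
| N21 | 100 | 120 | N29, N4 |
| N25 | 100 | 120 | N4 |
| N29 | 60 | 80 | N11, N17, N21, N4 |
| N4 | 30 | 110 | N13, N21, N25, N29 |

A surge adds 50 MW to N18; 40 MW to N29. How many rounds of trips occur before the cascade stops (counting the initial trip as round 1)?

Round 1 — N18 at 90 > 70; N29 at 100 > 80. N18, N29 trip offline.
  N18 sheds 90 MW to N11, N13: 45 each.
    N11: 70+45 = 115 ≤ 150
    N13: 70+45 = 115 ≤ 150
  N29 sheds 100 MW to N11, N17, N21, N4: 25 each.
    N11: 115+25 = 140 ≤ 150
    N17: 40+25 = 65 ≤ 100
    N21: 100+25 = 125 > 120
    N4: 30+25 = 55 ≤ 110
Round 2 — N21 trips offline.
  N21 sheds 125 MW to N4: 125 each.
    N4: 55+125 = 180 > 110
Round 3 — N4 trips offline.
  N4 sheds 180 MW to N13, N25: 90 each.
    N13: 115+90 = 205 > 150
    N25: 100+90 = 190 > 120
Round 4 — N13, N25 trip offline.
  N13 sheds 205 MW: no online neighbours, lost.
  N25 sheds 190 MW: no online neighbours, lost.
No further trips.

4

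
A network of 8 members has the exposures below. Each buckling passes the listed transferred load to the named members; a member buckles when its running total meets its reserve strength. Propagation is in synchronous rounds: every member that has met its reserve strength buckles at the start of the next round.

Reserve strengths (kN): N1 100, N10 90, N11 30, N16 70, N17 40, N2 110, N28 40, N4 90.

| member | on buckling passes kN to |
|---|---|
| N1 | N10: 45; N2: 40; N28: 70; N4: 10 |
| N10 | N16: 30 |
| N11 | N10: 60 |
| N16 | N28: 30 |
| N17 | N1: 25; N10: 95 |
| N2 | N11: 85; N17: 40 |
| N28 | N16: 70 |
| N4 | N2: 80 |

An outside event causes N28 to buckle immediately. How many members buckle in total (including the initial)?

2

Round 1 — N28 buckles (initial).
  N16: +70 → 70 ≥ 70
Round 2 — N16 buckles.
No further bucklings.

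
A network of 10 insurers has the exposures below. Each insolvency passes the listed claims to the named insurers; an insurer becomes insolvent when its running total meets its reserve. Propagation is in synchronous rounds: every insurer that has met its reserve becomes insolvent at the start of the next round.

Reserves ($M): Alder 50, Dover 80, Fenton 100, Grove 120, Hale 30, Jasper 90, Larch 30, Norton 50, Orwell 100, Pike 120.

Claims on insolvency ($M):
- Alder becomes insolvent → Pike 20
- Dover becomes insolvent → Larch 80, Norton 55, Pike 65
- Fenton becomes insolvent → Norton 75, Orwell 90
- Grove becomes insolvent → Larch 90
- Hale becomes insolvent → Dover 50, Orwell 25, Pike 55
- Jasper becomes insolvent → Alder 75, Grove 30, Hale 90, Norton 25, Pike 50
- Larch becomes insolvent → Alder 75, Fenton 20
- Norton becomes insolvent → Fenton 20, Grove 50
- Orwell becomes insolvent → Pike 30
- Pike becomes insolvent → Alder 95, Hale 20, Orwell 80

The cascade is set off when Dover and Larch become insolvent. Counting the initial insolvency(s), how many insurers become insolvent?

4

Round 1 — Dover, Larch become insolvent (initial).
  Alder: +75 → 75 ≥ 50
  Fenton: +20 → 20 < 100
  Norton: +55 → 55 ≥ 50
  Pike: +65 → 65 < 120
Round 2 — Alder, Norton become insolvent.
  Fenton: +20 → 40 < 100
  Grove: +50 → 50 < 120
  Pike: +20 → 85 < 120
No further insolvencies.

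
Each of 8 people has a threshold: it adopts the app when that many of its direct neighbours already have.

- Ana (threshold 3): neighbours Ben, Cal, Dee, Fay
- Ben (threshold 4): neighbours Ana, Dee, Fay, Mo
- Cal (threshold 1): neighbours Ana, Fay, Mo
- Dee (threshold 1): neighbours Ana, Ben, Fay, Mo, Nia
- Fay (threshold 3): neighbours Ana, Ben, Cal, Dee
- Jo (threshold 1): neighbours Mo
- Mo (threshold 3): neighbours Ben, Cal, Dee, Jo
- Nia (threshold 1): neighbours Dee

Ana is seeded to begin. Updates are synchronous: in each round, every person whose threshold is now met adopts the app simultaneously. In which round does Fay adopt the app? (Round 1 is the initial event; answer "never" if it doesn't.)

Round 1 — Ana adopts the app (initial).
Round 2 — checking thresholds:
  Ben: 1 of 4 neighbours < 4, holds.
  Cal: 1 of 3 neighbours ≥ 1, adopts the app.
  Dee: 1 of 5 neighbours ≥ 1, adopts the app.
  Fay: 1 of 4 neighbours < 3, holds.
Round 3 — checking thresholds:
  Ben: 2 of 4 neighbours < 4, holds.
  Fay: 3 of 4 neighbours ≥ 3, adopts the app.
  Mo: 2 of 4 neighbours < 3, holds.
  Nia: 1 of 1 neighbours ≥ 1, adopts the app.
Round 4 — no new adoptions; cascade stops.

3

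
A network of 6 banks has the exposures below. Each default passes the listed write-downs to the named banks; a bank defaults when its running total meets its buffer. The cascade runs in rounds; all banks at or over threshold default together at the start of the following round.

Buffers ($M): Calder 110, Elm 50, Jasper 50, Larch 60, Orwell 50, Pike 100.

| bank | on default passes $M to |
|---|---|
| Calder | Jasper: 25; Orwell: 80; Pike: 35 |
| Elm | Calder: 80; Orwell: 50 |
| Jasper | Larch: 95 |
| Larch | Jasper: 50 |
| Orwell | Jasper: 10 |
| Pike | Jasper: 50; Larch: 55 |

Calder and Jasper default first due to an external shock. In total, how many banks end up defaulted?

4

Round 1 — Calder, Jasper default (initial).
  Larch: +95 → 95 ≥ 60
  Orwell: +80 → 80 ≥ 50
  Pike: +35 → 35 < 100
Round 2 — Larch, Orwell default.
No further defaults.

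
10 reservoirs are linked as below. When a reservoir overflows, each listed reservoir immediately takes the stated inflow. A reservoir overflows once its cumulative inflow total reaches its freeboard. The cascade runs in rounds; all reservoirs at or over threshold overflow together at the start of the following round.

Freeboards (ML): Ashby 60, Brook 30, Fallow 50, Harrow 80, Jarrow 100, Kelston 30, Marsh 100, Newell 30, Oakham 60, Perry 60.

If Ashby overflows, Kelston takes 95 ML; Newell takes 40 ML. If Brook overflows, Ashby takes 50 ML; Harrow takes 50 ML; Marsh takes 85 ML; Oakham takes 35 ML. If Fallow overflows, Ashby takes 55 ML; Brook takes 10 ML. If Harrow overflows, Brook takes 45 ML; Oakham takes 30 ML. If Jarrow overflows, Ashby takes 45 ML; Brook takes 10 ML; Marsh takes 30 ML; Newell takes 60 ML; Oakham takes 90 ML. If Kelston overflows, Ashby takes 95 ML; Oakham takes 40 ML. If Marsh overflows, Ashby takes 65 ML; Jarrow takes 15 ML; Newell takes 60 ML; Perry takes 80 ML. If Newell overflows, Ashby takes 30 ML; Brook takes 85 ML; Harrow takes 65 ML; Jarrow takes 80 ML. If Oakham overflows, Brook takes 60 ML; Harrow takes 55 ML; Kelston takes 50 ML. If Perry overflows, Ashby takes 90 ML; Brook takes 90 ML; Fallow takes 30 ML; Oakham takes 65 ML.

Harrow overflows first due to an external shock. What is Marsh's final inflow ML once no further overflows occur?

85

Round 1 — Harrow overflows (initial).
  Brook: +45 → 45 ≥ 30
  Oakham: +30 → 30 < 60
Round 2 — Brook overflows.
  Ashby: +50 → 50 < 60
  Marsh: +85 → 85 < 100
  Oakham: +35 → 65 ≥ 60
Round 3 — Oakham overflows.
  Kelston: +50 → 50 ≥ 30
Round 4 — Kelston overflows.
  Ashby: +95 → 145 ≥ 60
Round 5 — Ashby overflows.
  Newell: +40 → 40 ≥ 30
Round 6 — Newell overflows.
  Jarrow: +80 → 80 < 100
No further overflows.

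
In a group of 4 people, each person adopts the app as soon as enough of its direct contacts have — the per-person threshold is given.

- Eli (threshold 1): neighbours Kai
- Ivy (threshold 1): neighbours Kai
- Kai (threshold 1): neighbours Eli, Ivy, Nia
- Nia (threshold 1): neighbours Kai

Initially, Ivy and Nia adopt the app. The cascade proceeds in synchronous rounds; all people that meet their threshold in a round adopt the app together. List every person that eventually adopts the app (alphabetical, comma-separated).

Round 1 — Ivy, Nia adopt the app (initial).
Round 2 — checking thresholds:
  Kai: 2 of 3 neighbours ≥ 1, adopts the app.
Round 3 — checking thresholds:
  Eli: 1 of 1 neighbours ≥ 1, adopts the app.
Round 4 — no new adoptions; cascade stops.

Eli, Ivy, Kai, Nia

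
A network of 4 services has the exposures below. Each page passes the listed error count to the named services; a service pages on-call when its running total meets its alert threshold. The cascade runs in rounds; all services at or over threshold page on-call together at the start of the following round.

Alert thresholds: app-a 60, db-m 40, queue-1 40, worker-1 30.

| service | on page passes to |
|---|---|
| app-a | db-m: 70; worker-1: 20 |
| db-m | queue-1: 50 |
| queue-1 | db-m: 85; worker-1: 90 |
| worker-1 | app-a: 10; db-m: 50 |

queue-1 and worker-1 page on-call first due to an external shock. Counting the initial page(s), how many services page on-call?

Round 1 — queue-1, worker-1 page on-call (initial).
  app-a: +10 → 10 < 60
  db-m: +85+50 → 135 ≥ 40
Round 2 — db-m pages on-call.
No further pages.

3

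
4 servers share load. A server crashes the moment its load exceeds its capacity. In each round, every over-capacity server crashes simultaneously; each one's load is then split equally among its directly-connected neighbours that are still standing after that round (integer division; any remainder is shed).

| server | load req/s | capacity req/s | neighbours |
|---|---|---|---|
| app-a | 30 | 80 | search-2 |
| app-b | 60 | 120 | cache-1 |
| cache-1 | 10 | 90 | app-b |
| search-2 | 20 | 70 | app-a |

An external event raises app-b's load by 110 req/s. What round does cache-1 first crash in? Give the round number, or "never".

2

Round 1 — app-b at 170 > 120. app-b crashes.
  app-b sheds 170 req/s to cache-1: 170 each.
    cache-1: 10+170 = 180 > 90
Round 2 — cache-1 crashes.
  cache-1 sheds 180 req/s: no online neighbours, lost.
No further crashes.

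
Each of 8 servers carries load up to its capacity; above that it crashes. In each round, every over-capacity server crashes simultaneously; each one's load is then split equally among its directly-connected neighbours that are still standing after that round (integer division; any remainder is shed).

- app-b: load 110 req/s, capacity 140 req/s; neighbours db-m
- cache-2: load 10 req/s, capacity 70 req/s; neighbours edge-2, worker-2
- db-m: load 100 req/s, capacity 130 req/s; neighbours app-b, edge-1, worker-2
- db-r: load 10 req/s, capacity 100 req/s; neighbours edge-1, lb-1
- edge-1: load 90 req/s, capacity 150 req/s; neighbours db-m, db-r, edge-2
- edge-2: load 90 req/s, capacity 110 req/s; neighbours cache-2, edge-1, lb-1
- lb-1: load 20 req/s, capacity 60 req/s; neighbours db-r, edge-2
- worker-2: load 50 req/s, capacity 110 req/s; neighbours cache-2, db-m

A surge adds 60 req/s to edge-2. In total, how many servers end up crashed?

2

Round 1 — edge-2 at 150 > 110. edge-2 crashes.
  edge-2 sheds 150 req/s to cache-2, edge-1, lb-1: 50 each.
    cache-2: 10+50 = 60 ≤ 70
    edge-1: 90+50 = 140 ≤ 150
    lb-1: 20+50 = 70 > 60
Round 2 — lb-1 crashes.
  lb-1 sheds 70 req/s to db-r: 70 each.
    db-r: 10+70 = 80 ≤ 100
No further crashes.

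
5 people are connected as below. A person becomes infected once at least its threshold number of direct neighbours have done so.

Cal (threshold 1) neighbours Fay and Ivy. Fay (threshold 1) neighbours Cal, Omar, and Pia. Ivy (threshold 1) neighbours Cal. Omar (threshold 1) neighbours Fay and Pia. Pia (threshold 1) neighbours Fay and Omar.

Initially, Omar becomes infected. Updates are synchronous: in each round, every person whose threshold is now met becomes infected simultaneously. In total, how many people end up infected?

5

Round 1 — Omar becomes infected (initial).
Round 2 — checking thresholds:
  Fay: 1 of 3 neighbours ≥ 1, becomes infected.
  Pia: 1 of 2 neighbours ≥ 1, becomes infected.
Round 3 — checking thresholds:
  Cal: 1 of 2 neighbours ≥ 1, becomes infected.
Round 4 — checking thresholds:
  Ivy: 1 of 1 neighbours ≥ 1, becomes infected.
Round 5 — no new infections; cascade stops.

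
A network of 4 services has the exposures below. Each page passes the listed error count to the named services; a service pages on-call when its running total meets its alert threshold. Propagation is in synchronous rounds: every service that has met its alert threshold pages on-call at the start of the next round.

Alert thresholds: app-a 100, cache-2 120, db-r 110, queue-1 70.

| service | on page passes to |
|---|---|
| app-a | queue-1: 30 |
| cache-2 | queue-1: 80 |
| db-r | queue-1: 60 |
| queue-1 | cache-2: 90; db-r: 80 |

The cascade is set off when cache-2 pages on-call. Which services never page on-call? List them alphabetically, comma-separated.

Round 1 — cache-2 pages on-call (initial).
  queue-1: +80 → 80 ≥ 70
Round 2 — queue-1 pages on-call.
  db-r: +80 → 80 < 110
No further pages.

app-a, db-r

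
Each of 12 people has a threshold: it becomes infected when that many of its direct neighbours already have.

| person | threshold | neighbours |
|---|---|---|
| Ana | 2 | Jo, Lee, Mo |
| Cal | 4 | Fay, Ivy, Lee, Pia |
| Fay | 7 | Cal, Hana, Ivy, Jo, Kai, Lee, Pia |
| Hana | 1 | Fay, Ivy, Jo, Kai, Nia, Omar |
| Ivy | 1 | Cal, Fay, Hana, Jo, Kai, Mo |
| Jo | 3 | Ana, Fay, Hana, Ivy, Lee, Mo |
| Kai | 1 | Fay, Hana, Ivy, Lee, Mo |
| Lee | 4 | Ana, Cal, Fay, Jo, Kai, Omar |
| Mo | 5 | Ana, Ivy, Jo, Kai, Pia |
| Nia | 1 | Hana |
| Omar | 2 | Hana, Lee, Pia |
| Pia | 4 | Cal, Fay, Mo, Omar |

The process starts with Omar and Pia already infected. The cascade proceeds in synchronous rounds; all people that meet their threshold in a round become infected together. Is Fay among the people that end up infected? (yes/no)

no

Round 1 — Omar, Pia become infected (initial).
Round 2 — checking thresholds:
  Cal: 1 of 4 neighbours < 4, not yet.
  Fay: 1 of 7 neighbours < 7, not yet.
  Hana: 1 of 6 neighbours ≥ 1, becomes infected.
  Lee: 1 of 6 neighbours < 4, not yet.
  Mo: 1 of 5 neighbours < 5, not yet.
Round 3 — checking thresholds:
  Cal: 1 of 4 neighbours < 4, not yet.
  Fay: 2 of 7 neighbours < 7, not yet.
  Ivy: 1 of 6 neighbours ≥ 1, becomes infected.
  Jo: 1 of 6 neighbours < 3, not yet.
  Kai: 1 of 5 neighbours ≥ 1, becomes infected.
  Lee: 1 of 6 neighbours < 4, not yet.
  Mo: 1 of 5 neighbours < 5, not yet.
  Nia: 1 of 1 neighbours ≥ 1, becomes infected.
Round 4 — no new infections; cascade stops.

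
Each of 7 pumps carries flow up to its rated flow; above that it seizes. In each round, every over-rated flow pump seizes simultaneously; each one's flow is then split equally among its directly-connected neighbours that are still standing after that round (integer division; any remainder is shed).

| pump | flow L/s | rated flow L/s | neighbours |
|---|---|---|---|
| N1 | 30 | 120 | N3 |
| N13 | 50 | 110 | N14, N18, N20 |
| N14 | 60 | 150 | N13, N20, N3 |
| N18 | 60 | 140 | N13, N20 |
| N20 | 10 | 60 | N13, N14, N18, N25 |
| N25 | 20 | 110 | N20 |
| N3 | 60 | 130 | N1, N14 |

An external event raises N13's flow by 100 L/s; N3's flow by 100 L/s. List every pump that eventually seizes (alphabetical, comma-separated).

Round 1 — N13 at 150 > 110; N3 at 160 > 130. N13, N3 seize.
  N13 sheds 150 L/s to N14, N18, N20: 50 each.
    N14: 60+50 = 110 ≤ 150
    N18: 60+50 = 110 ≤ 140
    N20: 10+50 = 60 ≤ 60
  N3 sheds 160 L/s to N1, N14: 80 each.
    N1: 30+80 = 110 ≤ 120
    N14: 110+80 = 190 > 150
Round 2 — N14 seizes.
  N14 sheds 190 L/s to N20: 190 each.
    N20: 60+190 = 250 > 60
Round 3 — N20 seizes.
  N20 sheds 250 L/s to N18, N25: 125 each.
    N18: 110+125 = 235 > 140
    N25: 20+125 = 145 > 110
Round 4 — N18, N25 seize.
  N18 sheds 235 L/s: no online neighbours, lost.
  N25 sheds 145 L/s: no online neighbours, lost.
No further seizures.

N13, N14, N18, N20, N25, N3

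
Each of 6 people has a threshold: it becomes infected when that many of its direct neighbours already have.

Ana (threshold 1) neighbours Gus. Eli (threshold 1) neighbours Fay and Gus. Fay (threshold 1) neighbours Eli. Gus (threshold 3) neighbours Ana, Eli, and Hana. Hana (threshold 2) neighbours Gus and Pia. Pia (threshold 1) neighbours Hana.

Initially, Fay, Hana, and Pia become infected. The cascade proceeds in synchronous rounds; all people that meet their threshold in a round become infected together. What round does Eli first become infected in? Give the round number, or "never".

2

Round 1 — Fay, Hana, Pia become infected (initial).
Round 2 — checking thresholds:
  Eli: 1 of 2 neighbours ≥ 1, becomes infected.
  Gus: 1 of 3 neighbours < 3, not yet.
Round 3 — no new infections; cascade stops.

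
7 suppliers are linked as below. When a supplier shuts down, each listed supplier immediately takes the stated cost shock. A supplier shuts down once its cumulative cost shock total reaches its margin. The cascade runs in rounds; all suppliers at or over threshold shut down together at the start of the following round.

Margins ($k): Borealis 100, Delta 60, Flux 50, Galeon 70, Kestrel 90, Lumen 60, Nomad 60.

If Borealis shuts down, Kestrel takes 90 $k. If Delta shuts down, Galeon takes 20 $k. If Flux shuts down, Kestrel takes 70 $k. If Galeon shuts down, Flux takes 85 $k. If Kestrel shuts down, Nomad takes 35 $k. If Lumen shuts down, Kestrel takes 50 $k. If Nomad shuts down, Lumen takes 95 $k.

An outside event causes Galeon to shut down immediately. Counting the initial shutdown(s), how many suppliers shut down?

Round 1 — Galeon shuts down (initial).
  Flux: +85 → 85 ≥ 50
Round 2 — Flux shuts down.
  Kestrel: +70 → 70 < 90
No further shutdowns.

2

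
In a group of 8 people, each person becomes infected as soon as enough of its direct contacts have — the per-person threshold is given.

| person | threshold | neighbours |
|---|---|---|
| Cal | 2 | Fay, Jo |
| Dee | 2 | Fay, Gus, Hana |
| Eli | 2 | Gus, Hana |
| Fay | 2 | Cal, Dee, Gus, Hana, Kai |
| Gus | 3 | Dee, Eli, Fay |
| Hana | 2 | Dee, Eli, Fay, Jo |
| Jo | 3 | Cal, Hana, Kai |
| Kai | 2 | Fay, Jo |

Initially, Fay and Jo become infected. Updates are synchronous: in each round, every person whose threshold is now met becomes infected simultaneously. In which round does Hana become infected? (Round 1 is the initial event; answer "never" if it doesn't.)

2

Round 1 — Fay, Jo become infected (initial).
Round 2 — checking thresholds:
  Cal: 2 of 2 neighbours ≥ 2, becomes infected.
  Dee: 1 of 3 neighbours < 2, holds.
  Gus: 1 of 3 neighbours < 3, holds.
  Hana: 2 of 4 neighbours ≥ 2, becomes infected.
  Kai: 2 of 2 neighbours ≥ 2, becomes infected.
Round 3 — checking thresholds:
  Dee: 2 of 3 neighbours ≥ 2, becomes infected.
  Eli: 1 of 2 neighbours < 2, holds.
  Gus: 1 of 3 neighbours < 3, holds.
Round 4 — no new infections; cascade stops.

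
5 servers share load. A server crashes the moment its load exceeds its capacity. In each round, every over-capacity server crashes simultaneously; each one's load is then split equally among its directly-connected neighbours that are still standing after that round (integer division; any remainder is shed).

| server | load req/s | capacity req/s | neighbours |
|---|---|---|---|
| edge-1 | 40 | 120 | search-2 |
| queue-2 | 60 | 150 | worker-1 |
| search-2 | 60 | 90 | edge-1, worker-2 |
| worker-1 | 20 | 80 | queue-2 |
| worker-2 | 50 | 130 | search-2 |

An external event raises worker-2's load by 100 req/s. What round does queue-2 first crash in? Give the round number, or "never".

Round 1 — worker-2 at 150 > 130. worker-2 crashes.
  worker-2 sheds 150 req/s to search-2: 150 each.
    search-2: 60+150 = 210 > 90
Round 2 — search-2 crashes.
  search-2 sheds 210 req/s to edge-1: 210 each.
    edge-1: 40+210 = 250 > 120
Round 3 — edge-1 crashes.
  edge-1 sheds 250 req/s: no online neighbours, lost.
No further crashes.

never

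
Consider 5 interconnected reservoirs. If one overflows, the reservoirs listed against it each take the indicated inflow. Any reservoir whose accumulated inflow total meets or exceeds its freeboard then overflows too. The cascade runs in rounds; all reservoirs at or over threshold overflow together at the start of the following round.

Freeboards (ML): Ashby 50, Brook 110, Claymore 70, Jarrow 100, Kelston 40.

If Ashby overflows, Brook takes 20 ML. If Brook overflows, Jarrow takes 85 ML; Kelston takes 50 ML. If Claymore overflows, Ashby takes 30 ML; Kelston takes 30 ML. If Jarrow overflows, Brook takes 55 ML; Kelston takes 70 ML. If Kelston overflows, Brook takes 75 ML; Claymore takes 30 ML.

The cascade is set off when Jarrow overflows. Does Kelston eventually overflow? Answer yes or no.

yes

Round 1 — Jarrow overflows (initial).
  Brook: +55 → 55 < 110
  Kelston: +70 → 70 ≥ 40
Round 2 — Kelston overflows.
  Brook: +75 → 130 ≥ 110
  Claymore: +30 → 30 < 70
Round 3 — Brook overflows.
No further overflows.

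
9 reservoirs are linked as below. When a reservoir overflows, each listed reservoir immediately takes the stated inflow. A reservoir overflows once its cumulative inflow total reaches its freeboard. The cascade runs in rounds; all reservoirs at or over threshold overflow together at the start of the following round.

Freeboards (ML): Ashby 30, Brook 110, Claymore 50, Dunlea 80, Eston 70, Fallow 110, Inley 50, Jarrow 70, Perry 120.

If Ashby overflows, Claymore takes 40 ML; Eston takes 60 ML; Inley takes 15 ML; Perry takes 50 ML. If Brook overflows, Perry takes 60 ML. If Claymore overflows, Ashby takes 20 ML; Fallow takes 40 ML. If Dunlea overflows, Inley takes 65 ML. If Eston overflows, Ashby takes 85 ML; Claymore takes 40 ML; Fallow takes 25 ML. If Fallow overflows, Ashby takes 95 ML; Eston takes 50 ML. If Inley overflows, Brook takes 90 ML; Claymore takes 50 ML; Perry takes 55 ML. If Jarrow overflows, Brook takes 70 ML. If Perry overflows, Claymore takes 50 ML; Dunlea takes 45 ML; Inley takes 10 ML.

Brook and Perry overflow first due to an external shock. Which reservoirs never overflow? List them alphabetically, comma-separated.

Ashby, Dunlea, Eston, Fallow, Inley, Jarrow

Round 1 — Brook, Perry overflow (initial).
  Claymore: +50 → 50 ≥ 50
  Dunlea: +45 → 45 < 80
  Inley: +10 → 10 < 50
Round 2 — Claymore overflows.
  Ashby: +20 → 20 < 30
  Fallow: +40 → 40 < 110
No further overflows.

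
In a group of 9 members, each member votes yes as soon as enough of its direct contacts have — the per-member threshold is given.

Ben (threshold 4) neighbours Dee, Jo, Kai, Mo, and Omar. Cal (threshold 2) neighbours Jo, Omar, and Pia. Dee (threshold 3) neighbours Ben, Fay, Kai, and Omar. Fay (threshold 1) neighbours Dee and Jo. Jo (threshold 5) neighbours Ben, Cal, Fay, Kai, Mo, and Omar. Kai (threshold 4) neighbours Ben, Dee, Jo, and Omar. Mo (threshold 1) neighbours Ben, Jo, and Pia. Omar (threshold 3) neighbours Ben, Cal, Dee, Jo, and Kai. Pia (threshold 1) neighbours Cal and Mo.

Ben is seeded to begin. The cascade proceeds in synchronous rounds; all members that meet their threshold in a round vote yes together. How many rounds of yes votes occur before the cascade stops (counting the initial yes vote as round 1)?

Round 1 — Ben votes yes (initial).
Round 2 — checking thresholds:
  Dee: 1 of 4 neighbours < 3, not yet.
  Jo: 1 of 6 neighbours < 5, not yet.
  Kai: 1 of 4 neighbours < 4, not yet.
  Mo: 1 of 3 neighbours ≥ 1, votes yes.
  Omar: 1 of 5 neighbours < 3, not yet.
Round 3 — checking thresholds:
  Dee: 1 of 4 neighbours < 3, not yet.
  Jo: 2 of 6 neighbours < 5, not yet.
  Kai: 1 of 4 neighbours < 4, not yet.
  Omar: 1 of 5 neighbours < 3, not yet.
  Pia: 1 of 2 neighbours ≥ 1, votes yes.
Round 4 — no new yes votes; cascade stops.

3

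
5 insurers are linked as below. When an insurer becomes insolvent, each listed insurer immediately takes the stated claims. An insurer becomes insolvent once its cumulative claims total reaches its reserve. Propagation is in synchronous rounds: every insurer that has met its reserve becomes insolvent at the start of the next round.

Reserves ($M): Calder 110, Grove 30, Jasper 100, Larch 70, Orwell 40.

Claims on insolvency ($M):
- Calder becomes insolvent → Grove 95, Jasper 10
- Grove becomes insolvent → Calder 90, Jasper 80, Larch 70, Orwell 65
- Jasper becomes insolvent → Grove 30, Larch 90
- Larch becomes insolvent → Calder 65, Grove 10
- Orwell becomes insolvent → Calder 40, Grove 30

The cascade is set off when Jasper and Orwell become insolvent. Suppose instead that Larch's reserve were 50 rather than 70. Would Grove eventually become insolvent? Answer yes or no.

With Larch's reserve at 50:
Round 1 — Jasper, Orwell become insolvent (initial).
  Calder: +40 → 40 < 110
  Grove: +30+30 → 60 ≥ 30
  Larch: +90 → 90 ≥ 50
Round 2 — Grove, Larch become insolvent.
  Calder: +90+65 → 195 ≥ 110
Round 3 — Calder becomes insolvent.
No further insolvencies.

yes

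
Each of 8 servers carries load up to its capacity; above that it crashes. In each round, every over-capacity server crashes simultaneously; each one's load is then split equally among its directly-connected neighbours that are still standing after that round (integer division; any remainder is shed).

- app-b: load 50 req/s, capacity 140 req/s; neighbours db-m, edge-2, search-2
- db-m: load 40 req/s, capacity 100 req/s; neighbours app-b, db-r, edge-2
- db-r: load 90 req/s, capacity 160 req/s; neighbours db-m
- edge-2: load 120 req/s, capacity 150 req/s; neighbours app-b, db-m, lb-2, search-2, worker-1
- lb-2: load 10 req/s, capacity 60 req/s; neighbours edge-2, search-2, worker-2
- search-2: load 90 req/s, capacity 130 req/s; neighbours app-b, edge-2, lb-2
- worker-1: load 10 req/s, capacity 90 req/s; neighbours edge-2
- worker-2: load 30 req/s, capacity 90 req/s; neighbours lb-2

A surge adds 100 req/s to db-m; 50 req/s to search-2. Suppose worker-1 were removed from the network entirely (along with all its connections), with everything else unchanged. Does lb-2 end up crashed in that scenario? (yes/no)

yes

With worker-1 removed:
Round 1 — db-m at 140 > 100; search-2 at 140 > 130. db-m, search-2 crash.
  db-m sheds 140 req/s to app-b, db-r, edge-2: 46 each (2 lost).
    app-b: 50+46 = 96 ≤ 140
    db-r: 90+46 = 136 ≤ 160
    edge-2: 120+46 = 166 > 150
  search-2 sheds 140 req/s to app-b, edge-2, lb-2: 46 each (2 lost).
    app-b: 96+46 = 142 > 140
    edge-2: 166+46 = 212 > 150
    lb-2: 10+46 = 56 ≤ 60
Round 2 — app-b, edge-2 crash.
  app-b sheds 142 req/s: no online neighbours, lost.
  edge-2 sheds 212 req/s to lb-2: 212 each.
    lb-2: 56+212 = 268 > 60
Round 3 — lb-2 crashes.
  lb-2 sheds 268 req/s to worker-2: 268 each.
    worker-2: 30+268 = 298 > 90
Round 4 — worker-2 crashes.
  worker-2 sheds 298 req/s: no online neighbours, lost.
No further crashes.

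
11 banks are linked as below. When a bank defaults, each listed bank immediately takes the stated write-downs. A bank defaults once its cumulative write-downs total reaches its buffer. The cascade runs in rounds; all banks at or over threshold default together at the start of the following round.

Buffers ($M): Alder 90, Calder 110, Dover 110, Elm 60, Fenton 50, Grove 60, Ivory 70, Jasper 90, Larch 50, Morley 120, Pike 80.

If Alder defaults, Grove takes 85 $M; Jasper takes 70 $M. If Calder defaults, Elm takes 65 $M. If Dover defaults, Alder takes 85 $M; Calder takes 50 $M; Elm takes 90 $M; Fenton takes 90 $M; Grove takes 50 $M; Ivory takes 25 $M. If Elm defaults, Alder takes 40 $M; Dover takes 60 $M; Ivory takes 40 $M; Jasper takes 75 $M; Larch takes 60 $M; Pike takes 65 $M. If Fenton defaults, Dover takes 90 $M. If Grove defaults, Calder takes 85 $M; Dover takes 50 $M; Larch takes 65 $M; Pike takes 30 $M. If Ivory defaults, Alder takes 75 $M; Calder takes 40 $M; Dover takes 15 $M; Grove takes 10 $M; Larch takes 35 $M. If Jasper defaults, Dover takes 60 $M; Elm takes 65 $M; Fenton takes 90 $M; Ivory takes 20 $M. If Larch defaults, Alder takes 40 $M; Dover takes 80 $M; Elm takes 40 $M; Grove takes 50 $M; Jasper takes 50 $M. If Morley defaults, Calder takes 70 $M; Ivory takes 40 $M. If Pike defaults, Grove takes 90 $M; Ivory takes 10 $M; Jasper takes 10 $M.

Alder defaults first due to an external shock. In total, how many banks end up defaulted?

10

Round 1 — Alder defaults (initial).
  Grove: +85 → 85 ≥ 60
  Jasper: +70 → 70 < 90
Round 2 — Grove defaults.
  Calder: +85 → 85 < 110
  Dover: +50 → 50 < 110
  Larch: +65 → 65 ≥ 50
  Pike: +30 → 30 < 80
Round 3 — Larch defaults.
  Dover: +80 → 130 ≥ 110
  Elm: +40 → 40 < 60
  Jasper: +50 → 120 ≥ 90
Round 4 — Dover, Jasper default.
  Calder: +50 → 135 ≥ 110
  Elm: +90+65 → 195 ≥ 60
  Fenton: +90+90 → 180 ≥ 50
  Ivory: +25+20 → 45 < 70
Round 5 — Calder, Elm, Fenton default.
  Ivory: +40 → 85 ≥ 70
  Pike: +65 → 95 ≥ 80
Round 6 — Ivory, Pike default.
No further defaults.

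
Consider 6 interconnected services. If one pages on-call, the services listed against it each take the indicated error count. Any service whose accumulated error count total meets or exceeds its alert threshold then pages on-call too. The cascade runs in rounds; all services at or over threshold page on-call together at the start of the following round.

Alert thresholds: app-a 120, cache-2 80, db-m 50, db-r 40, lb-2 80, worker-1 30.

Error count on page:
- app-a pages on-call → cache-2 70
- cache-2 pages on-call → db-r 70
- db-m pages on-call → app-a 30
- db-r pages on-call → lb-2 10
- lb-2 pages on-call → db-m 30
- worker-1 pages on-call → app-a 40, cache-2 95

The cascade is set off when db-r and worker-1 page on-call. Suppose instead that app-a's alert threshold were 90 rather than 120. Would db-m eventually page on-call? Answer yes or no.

With app-a's alert threshold at 90:
Round 1 — db-r, worker-1 page on-call (initial).
  app-a: +40 → 40 < 90
  cache-2: +95 → 95 ≥ 80
  lb-2: +10 → 10 < 80
Round 2 — cache-2 pages on-call.
No further pages.

no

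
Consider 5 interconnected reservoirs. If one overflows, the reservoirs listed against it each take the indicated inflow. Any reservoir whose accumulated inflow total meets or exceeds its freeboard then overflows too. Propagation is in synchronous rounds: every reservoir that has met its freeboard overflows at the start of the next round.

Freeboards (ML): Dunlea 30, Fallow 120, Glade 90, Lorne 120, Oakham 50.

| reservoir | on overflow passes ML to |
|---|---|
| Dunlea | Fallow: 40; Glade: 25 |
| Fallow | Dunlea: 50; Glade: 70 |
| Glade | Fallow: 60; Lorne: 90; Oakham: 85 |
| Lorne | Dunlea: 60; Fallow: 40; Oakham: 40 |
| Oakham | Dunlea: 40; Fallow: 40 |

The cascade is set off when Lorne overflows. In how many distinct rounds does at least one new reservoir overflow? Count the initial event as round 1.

2

Round 1 — Lorne overflows (initial).
  Dunlea: +60 → 60 ≥ 30
  Fallow: +40 → 40 < 120
  Oakham: +40 → 40 < 50
Round 2 — Dunlea overflows.
  Fallow: +40 → 80 < 120
  Glade: +25 → 25 < 90
No further overflows.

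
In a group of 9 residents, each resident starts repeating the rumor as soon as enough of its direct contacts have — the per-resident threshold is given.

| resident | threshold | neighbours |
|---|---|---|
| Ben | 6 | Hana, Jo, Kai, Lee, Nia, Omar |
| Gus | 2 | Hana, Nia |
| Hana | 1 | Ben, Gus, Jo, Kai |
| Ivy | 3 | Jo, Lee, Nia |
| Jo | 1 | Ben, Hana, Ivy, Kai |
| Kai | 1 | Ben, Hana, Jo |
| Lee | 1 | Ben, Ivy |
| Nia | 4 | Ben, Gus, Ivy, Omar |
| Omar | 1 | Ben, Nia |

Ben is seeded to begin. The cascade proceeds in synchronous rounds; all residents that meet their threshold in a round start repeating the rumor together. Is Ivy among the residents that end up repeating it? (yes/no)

no

Round 1 — Ben starts repeating the rumor (initial).
Round 2 — checking thresholds:
  Hana: 1 of 4 neighbours ≥ 1, starts repeating the rumor.
  Jo: 1 of 4 neighbours ≥ 1, starts repeating the rumor.
  Kai: 1 of 3 neighbours ≥ 1, starts repeating the rumor.
  Lee: 1 of 2 neighbours ≥ 1, starts repeating the rumor.
  Nia: 1 of 4 neighbours < 4, below threshold.
  Omar: 1 of 2 neighbours ≥ 1, starts repeating the rumor.
Round 3 — no new spreads; cascade stops.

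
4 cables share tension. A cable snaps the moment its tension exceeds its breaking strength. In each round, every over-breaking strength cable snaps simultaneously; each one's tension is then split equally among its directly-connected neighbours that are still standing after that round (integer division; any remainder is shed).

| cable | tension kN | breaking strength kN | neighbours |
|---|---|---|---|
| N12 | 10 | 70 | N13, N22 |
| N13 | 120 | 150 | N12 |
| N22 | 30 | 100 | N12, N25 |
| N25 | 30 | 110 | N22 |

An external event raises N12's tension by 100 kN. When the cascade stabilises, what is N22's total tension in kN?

85

Round 1 — N12 at 110 > 70. N12 snaps.
  N12 sheds 110 kN to N13, N22: 55 each.
    N13: 120+55 = 175 > 150
    N22: 30+55 = 85 ≤ 100
Round 2 — N13 snaps.
  N13 sheds 175 kN: no online neighbours, lost.
No further breaks.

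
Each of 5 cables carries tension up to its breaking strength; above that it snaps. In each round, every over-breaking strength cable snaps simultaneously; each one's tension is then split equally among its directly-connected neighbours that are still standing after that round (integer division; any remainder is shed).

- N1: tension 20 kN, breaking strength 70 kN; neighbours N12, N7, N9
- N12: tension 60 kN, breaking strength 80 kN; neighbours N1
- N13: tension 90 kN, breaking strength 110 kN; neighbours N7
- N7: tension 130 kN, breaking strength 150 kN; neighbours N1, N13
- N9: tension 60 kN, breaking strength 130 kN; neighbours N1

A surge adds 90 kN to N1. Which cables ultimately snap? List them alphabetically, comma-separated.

Round 1 — N1 at 110 > 70. N1 snaps.
  N1 sheds 110 kN to N12, N7, N9: 36 each (2 lost).
    N12: 60+36 = 96 > 80
    N7: 130+36 = 166 > 150
    N9: 60+36 = 96 ≤ 130
Round 2 — N12, N7 snap.
  N12 sheds 96 kN: no online neighbours, lost.
  N7 sheds 166 kN to N13: 166 each.
    N13: 90+166 = 256 > 110
Round 3 — N13 snaps.
  N13 sheds 256 kN: no online neighbours, lost.
No further breaks.

N1, N12, N13, N7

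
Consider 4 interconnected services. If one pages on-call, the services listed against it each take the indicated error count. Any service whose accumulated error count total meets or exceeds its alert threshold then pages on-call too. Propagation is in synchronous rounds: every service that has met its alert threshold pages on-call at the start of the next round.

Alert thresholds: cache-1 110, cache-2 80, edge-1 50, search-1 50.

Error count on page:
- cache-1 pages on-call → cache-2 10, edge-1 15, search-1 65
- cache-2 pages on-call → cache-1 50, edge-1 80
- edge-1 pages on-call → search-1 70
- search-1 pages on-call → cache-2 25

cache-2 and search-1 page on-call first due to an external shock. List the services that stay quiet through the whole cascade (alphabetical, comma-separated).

Round 1 — cache-2, search-1 page on-call (initial).
  cache-1: +50 → 50 < 110
  edge-1: +80 → 80 ≥ 50
Round 2 — edge-1 pages on-call.
No further pages.

cache-1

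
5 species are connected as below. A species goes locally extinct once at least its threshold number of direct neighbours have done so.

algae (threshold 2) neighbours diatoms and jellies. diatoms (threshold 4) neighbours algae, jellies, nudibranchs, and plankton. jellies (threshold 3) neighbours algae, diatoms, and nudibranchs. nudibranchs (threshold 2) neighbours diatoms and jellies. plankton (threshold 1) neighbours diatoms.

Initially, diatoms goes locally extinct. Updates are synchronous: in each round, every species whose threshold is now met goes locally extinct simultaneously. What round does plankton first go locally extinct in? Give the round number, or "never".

2

Round 1 — diatoms goes locally extinct (initial).
Round 2 — checking thresholds:
  algae: 1 of 2 neighbours < 2, below threshold.
  jellies: 1 of 3 neighbours < 3, below threshold.
  nudibranchs: 1 of 2 neighbours < 2, below threshold.
  plankton: 1 of 1 neighbours ≥ 1, goes locally extinct.
Round 3 — no new extinctions; cascade stops.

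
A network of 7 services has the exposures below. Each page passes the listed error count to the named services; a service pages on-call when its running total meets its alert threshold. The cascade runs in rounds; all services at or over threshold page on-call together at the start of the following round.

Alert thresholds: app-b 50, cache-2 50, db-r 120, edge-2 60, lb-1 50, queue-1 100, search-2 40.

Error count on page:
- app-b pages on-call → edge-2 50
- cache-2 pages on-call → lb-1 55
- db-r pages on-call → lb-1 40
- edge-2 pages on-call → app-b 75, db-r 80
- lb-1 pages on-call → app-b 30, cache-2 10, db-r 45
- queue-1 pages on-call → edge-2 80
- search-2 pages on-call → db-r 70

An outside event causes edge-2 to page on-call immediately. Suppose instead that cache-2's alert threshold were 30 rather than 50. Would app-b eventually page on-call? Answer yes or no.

yes

With cache-2's alert threshold at 30:
Round 1 — edge-2 pages on-call (initial).
  app-b: +75 → 75 ≥ 50
  db-r: +80 → 80 < 120
Round 2 — app-b pages on-call.
No further pages.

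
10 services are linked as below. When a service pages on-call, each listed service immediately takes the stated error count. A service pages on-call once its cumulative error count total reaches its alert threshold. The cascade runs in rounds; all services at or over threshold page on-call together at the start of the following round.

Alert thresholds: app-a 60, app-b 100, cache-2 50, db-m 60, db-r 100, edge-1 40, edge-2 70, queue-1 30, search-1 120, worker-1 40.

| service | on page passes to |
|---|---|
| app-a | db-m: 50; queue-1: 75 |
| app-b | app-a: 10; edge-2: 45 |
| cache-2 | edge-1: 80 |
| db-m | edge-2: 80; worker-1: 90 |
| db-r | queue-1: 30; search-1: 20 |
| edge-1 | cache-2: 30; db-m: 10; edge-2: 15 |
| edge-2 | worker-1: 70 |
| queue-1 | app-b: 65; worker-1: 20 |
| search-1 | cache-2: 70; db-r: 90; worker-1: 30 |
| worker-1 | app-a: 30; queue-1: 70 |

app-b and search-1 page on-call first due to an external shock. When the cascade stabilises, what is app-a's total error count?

10

Round 1 — app-b, search-1 page on-call (initial).
  app-a: +10 → 10 < 60
  cache-2: +70 → 70 ≥ 50
  db-r: +90 → 90 < 100
  edge-2: +45 → 45 < 70
  worker-1: +30 → 30 < 40
Round 2 — cache-2 pages on-call.
  edge-1: +80 → 80 ≥ 40
Round 3 — edge-1 pages on-call.
  db-m: +10 → 10 < 60
  edge-2: +15 → 60 < 70
No further pages.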